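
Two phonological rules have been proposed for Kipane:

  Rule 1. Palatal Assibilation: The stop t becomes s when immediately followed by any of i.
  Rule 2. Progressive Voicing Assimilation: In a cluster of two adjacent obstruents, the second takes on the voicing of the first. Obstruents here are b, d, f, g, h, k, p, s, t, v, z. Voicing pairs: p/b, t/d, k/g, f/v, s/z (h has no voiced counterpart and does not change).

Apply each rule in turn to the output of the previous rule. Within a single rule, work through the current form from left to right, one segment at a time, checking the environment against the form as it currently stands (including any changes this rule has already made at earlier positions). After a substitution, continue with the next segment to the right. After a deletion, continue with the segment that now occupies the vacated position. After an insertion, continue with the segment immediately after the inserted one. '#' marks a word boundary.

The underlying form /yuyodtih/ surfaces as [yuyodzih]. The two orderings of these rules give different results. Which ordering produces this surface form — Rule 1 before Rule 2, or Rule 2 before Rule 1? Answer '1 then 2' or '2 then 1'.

Order 1 then 2:
  1 Palatal Assibilation: [yuyodtih] → [yuyodsih]
  2 Progressive Voicing Assimilation: [yuyodsih] → [yuyodzih]
  result: [yuyodzih]
Order 2 then 1:
  2 Progressive Voicing Assimilation: [yuyodtih] → [yuyoddih]
  1 Palatal Assibilation: no change — [yuyoddih]
  result: [yuyoddih]

1 then 2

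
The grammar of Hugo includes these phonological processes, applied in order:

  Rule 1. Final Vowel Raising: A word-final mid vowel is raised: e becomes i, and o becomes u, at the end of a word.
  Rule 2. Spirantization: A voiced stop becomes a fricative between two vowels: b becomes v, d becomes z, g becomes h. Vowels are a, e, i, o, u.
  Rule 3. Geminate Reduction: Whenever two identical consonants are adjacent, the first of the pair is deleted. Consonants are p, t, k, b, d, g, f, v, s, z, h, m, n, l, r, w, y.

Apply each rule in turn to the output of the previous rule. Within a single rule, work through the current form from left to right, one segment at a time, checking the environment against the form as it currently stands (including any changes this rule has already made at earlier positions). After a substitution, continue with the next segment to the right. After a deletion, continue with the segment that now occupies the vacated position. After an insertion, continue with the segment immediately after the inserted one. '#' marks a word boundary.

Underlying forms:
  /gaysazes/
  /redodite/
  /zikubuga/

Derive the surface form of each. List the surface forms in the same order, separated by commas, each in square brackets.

/gaysazes/:
  Rule 1 Final Vowel Raising: no change — [gaysazes]
  Rule 2 Spirantization: no change — [gaysazes]
  Rule 3 Geminate Reduction: no change — [gaysazes]
/redodite/:
  Rule 1 Final Vowel Raising: [redodite] → [redoditi]
  Rule 2 Spirantization: [redoditi] → [rezoziti]
  Rule 3 Geminate Reduction: no change — [rezoziti]
/zikubuga/:
  Rule 1 Final Vowel Raising: no change — [zikubuga]
  Rule 2 Spirantization: [zikubuga] → [zikuvuha]
  Rule 3 Geminate Reduction: no change — [zikuvuha]

[gaysazes], [rezoziti], [zikuvuha]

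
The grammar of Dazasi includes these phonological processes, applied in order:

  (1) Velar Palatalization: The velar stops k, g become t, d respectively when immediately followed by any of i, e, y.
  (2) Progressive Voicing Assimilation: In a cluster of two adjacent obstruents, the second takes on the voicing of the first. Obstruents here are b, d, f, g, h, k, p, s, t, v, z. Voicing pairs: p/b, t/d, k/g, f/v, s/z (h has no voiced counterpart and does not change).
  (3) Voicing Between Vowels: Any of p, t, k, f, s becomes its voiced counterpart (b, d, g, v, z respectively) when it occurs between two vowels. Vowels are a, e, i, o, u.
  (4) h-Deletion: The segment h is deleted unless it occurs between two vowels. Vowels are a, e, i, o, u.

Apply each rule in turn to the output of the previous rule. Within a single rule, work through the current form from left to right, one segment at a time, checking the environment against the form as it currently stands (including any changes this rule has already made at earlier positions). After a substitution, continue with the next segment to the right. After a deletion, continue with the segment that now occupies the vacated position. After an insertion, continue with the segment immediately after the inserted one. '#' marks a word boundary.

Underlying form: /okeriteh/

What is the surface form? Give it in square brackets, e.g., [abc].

(1) Velar Palatalization: [okeriteh] → [oteriteh]
(2) Progressive Voicing Assimilation: no change — [oteriteh]
(3) Voicing Between Vowels: [oteriteh] → [oderideh]
(4) h-Deletion: [oderideh] → [oderide]

[oderide]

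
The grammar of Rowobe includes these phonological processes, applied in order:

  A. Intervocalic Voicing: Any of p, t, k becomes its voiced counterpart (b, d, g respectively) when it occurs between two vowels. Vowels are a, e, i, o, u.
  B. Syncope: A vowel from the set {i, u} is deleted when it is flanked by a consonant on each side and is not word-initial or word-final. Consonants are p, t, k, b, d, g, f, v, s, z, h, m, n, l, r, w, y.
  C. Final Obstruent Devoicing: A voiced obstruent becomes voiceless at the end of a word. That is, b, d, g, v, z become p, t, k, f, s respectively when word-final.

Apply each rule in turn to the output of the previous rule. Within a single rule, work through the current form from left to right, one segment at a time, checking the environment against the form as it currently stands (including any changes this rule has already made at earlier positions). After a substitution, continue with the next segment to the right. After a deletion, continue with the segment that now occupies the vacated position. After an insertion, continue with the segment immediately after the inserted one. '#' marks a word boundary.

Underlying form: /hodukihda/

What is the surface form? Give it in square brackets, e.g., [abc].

A Intervocalic Voicing: [hodukihda] → [hodugihda]
B Syncope: [hodugihda] → [hodghda]
C Final Obstruent Devoicing: no change — [hodghda]

[hodghda]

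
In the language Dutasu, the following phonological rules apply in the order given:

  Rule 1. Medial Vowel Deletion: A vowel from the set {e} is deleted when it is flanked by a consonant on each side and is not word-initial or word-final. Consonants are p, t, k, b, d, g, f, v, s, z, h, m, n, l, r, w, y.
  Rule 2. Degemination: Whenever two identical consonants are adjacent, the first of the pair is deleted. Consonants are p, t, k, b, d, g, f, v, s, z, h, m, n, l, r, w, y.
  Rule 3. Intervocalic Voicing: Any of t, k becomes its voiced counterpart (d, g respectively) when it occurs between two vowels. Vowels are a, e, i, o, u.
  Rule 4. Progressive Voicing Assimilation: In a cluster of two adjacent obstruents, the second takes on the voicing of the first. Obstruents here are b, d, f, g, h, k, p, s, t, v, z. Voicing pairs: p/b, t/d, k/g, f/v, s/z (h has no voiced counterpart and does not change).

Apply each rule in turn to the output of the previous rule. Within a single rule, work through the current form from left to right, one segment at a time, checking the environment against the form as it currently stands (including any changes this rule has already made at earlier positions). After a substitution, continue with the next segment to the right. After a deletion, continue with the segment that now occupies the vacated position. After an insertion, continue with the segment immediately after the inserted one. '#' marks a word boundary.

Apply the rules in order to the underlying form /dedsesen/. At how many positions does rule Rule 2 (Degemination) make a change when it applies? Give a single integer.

2

Rule 1 Medial Vowel Deletion: [dedsesen] → [ddssn]
Rule 2 Degemination: [ddssn] → [dsn]
Rule 3 Intervocalic Voicing: no change — [dsn]
Rule 4 Progressive Voicing Assimilation: [dsn] → [dzn]
Rule Rule 2 changed 2 position(s).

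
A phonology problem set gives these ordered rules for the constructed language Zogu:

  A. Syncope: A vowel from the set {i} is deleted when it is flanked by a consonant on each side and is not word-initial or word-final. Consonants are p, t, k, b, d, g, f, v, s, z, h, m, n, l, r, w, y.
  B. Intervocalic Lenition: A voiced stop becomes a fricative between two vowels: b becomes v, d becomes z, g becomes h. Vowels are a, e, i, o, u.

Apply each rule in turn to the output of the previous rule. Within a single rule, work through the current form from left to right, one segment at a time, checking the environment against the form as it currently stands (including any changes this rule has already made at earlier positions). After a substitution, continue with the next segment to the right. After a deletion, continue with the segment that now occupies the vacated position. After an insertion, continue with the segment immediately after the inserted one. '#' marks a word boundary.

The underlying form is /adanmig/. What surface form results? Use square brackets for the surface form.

A Syncope: [adanmig] → [adanmg]
B Intervocalic Lenition: [adanmg] → [azanmg]

[azanmg]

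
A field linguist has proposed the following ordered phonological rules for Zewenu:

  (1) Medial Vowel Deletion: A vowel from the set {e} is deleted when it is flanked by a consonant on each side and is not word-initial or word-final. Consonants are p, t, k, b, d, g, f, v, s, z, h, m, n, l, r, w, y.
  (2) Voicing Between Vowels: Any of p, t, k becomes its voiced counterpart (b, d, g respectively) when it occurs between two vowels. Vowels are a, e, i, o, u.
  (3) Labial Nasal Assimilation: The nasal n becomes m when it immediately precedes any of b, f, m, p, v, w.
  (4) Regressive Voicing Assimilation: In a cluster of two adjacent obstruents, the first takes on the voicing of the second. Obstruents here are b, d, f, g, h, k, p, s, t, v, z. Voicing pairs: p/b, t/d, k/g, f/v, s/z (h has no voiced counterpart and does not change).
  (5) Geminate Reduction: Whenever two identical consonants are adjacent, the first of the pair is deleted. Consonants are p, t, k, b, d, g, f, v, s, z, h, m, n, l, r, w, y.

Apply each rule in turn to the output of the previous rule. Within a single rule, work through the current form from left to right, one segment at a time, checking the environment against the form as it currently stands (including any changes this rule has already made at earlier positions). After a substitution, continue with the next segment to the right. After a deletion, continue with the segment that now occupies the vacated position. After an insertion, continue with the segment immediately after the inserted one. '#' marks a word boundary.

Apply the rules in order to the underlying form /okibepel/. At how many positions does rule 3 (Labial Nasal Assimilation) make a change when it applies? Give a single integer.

(1) Medial Vowel Deletion: [okibepel] → [okibpl]
(2) Voicing Between Vowels: [okibpl] → [ogibpl]
(3) Labial Nasal Assimilation: no change — [ogibpl]
(4) Regressive Voicing Assimilation: [ogibpl] → [ogippl]
(5) Geminate Reduction: [ogippl] → [ogipl]
Rule 3 changed 0 position(s).

0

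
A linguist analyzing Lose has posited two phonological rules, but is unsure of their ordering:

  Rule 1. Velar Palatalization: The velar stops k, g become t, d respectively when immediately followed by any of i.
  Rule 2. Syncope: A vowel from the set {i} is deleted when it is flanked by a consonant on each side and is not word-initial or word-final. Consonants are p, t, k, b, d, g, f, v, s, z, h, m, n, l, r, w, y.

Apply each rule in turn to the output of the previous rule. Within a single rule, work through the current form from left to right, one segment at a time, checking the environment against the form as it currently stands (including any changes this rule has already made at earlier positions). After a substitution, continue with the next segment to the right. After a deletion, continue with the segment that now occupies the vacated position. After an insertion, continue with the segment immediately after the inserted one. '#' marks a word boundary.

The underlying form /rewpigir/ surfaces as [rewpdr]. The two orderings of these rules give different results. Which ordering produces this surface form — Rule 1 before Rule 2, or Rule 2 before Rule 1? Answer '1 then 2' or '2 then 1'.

1 then 2

Order 1 then 2:
  1 Velar Palatalization: [rewpigir] → [rewpidir]
  2 Syncope: [rewpidir] → [rewpdr]
  result: [rewpdr]
Order 2 then 1:
  2 Syncope: [rewpigir] → [rewpgr]
  1 Velar Palatalization: no change — [rewpgr]
  result: [rewpgr]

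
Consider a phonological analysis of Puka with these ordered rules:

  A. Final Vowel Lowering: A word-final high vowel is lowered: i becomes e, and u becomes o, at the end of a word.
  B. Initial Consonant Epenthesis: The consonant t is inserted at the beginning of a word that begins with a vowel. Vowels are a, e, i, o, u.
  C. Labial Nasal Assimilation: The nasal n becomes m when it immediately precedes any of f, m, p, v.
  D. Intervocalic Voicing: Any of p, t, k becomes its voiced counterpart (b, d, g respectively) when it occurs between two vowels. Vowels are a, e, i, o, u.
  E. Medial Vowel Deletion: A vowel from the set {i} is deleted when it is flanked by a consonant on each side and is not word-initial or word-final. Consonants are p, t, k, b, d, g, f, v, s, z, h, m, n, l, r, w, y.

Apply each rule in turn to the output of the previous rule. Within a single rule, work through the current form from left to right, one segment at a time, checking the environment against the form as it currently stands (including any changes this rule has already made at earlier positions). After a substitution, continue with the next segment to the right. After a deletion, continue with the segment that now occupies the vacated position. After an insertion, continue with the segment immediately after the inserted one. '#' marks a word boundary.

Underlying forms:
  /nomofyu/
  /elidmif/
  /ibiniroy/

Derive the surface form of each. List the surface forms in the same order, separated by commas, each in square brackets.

/nomofyu/:
  A Final Vowel Lowering: [nomofyu] → [nomofyo]
  B Initial Consonant Epenthesis: no change — [nomofyo]
  C Labial Nasal Assimilation: no change — [nomofyo]
  D Intervocalic Voicing: no change — [nomofyo]
  E Medial Vowel Deletion: no change — [nomofyo]
/elidmif/:
  A Final Vowel Lowering: no change — [elidmif]
  B Initial Consonant Epenthesis: [elidmif] → [telidmif]
  C Labial Nasal Assimilation: no change — [telidmif]
  D Intervocalic Voicing: no change — [telidmif]
  E Medial Vowel Deletion: [telidmif] → [teldmf]
/ibiniroy/:
  A Final Vowel Lowering: no change — [ibiniroy]
  B Initial Consonant Epenthesis: [ibiniroy] → [tibiniroy]
  C Labial Nasal Assimilation: no change — [tibiniroy]
  D Intervocalic Voicing: no change — [tibiniroy]
  E Medial Vowel Deletion: [tibiniroy] → [tbnroy]

[nomofyo], [teldmf], [tbnroy]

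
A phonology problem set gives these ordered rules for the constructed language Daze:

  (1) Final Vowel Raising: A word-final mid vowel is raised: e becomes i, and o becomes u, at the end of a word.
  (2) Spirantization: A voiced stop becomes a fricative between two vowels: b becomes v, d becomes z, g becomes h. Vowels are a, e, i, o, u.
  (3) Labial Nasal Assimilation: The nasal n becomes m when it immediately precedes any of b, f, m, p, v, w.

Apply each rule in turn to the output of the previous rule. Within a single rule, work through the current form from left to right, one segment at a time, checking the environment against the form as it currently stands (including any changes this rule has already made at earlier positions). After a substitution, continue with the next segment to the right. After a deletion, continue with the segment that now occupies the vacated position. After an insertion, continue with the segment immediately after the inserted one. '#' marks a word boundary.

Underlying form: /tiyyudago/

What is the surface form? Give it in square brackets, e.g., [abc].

(1) Final Vowel Raising: [tiyyudago] → [tiyyudagu]
(2) Spirantization: [tiyyudagu] → [tiyyuzahu]
(3) Labial Nasal Assimilation: no change — [tiyyuzahu]

[tiyyuzahu]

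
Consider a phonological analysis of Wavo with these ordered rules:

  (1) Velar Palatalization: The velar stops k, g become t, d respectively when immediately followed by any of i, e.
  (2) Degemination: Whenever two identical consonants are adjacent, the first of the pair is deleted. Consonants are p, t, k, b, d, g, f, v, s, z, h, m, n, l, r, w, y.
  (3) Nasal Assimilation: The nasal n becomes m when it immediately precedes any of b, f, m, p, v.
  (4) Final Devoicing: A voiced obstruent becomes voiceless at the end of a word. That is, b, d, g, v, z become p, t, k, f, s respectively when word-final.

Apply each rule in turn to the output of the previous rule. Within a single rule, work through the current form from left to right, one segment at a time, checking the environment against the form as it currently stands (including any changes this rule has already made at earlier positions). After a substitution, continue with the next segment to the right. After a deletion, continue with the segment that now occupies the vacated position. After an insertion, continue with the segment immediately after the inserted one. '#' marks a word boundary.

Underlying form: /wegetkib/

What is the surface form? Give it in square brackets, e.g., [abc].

(1) Velar Palatalization: [wegetkib] → [wedettib]
(2) Degemination: [wedettib] → [wedetib]
(3) Nasal Assimilation: no change — [wedetib]
(4) Final Devoicing: [wedetib] → [wedetip]

[wedetip]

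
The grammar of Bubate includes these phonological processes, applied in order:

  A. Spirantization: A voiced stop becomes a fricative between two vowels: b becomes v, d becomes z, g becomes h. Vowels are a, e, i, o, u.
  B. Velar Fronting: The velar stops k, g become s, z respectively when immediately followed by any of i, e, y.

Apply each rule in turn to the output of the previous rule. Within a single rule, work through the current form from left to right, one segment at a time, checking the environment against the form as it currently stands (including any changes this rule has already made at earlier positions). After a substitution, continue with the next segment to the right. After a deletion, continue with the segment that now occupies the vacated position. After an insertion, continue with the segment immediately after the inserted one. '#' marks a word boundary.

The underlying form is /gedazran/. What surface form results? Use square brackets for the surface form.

[zezazran]

A Spirantization: [gedazran] → [gezazran]
B Velar Fronting: [gezazran] → [zezazran]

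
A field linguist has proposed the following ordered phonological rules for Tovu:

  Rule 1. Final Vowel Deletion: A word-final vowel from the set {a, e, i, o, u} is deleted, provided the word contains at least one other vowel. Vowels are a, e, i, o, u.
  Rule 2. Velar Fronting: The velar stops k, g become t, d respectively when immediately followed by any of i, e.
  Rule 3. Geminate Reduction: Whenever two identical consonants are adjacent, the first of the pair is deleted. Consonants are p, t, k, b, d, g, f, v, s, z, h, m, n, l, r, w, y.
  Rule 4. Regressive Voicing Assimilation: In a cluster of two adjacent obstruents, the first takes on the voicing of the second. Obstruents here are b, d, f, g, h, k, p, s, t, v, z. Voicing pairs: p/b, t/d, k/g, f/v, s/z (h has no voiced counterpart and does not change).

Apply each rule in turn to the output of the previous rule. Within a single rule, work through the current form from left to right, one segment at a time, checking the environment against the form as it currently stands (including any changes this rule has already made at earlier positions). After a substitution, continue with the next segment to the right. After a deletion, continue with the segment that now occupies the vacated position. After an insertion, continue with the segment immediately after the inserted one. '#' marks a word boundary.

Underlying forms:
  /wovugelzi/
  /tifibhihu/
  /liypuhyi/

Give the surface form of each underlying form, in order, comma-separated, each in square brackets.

/wovugelzi/:
  Rule 1 Final Vowel Deletion: [wovugelzi] → [wovugelz]
  Rule 2 Velar Fronting: [wovugelz] → [wovudelz]
  Rule 3 Geminate Reduction: no change — [wovudelz]
  Rule 4 Regressive Voicing Assimilation: no change — [wovudelz]
/tifibhihu/:
  Rule 1 Final Vowel Deletion: [tifibhihu] → [tifibhih]
  Rule 2 Velar Fronting: no change — [tifibhih]
  Rule 3 Geminate Reduction: no change — [tifibhih]
  Rule 4 Regressive Voicing Assimilation: [tifibhih] → [tifiphih]
/liypuhyi/:
  Rule 1 Final Vowel Deletion: [liypuhyi] → [liypuhy]
  Rule 2 Velar Fronting: no change — [liypuhy]
  Rule 3 Geminate Reduction: no change — [liypuhy]
  Rule 4 Regressive Voicing Assimilation: no change — [liypuhy]

[wovudelz], [tifiphih], [liypuhy]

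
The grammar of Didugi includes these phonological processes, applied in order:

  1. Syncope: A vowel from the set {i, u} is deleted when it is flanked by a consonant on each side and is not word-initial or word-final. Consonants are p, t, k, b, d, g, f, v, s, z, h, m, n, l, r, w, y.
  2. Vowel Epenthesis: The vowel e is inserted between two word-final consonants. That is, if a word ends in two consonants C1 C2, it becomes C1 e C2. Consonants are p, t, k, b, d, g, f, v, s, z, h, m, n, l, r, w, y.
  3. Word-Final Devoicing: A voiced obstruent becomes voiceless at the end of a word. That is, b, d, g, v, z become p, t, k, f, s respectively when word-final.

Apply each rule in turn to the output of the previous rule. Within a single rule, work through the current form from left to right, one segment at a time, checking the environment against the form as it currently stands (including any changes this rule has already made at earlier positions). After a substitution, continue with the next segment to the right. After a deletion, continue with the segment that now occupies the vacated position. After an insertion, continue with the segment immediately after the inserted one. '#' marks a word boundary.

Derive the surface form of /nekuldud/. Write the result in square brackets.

1 Syncope: [nekuldud] → [nekldd]
2 Vowel Epenthesis: [nekldd] → [neklded]
3 Word-Final Devoicing: [neklded] → [nekldet]

[nekldet]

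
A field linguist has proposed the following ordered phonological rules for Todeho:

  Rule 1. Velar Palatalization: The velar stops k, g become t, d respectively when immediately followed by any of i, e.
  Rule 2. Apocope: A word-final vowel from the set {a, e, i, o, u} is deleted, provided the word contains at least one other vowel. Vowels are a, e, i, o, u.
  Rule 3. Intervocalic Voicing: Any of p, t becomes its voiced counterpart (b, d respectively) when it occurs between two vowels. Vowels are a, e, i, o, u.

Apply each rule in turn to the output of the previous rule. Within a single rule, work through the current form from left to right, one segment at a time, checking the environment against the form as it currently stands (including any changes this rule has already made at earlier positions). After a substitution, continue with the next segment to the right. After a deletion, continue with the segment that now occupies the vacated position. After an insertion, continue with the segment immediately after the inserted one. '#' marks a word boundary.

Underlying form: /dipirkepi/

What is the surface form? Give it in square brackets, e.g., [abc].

[dibirtep]

Rule 1 Velar Palatalization: [dipirkepi] → [dipirtepi]
Rule 2 Apocope: [dipirtepi] → [dipirtep]
Rule 3 Intervocalic Voicing: [dipirtep] → [dibirtep]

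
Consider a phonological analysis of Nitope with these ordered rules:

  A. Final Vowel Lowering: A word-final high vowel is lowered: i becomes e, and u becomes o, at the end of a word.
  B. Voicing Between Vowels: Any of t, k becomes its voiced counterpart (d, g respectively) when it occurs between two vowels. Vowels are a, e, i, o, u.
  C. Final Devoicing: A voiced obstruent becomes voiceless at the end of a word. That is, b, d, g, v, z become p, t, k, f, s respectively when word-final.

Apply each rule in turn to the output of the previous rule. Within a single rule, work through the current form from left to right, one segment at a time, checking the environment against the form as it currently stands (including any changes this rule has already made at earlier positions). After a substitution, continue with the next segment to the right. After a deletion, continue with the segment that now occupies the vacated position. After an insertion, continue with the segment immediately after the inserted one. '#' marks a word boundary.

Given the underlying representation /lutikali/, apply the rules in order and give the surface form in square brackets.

A Final Vowel Lowering: [lutikali] → [lutikale]
B Voicing Between Vowels: [lutikale] → [ludigale]
C Final Devoicing: no change — [ludigale]

[ludigale]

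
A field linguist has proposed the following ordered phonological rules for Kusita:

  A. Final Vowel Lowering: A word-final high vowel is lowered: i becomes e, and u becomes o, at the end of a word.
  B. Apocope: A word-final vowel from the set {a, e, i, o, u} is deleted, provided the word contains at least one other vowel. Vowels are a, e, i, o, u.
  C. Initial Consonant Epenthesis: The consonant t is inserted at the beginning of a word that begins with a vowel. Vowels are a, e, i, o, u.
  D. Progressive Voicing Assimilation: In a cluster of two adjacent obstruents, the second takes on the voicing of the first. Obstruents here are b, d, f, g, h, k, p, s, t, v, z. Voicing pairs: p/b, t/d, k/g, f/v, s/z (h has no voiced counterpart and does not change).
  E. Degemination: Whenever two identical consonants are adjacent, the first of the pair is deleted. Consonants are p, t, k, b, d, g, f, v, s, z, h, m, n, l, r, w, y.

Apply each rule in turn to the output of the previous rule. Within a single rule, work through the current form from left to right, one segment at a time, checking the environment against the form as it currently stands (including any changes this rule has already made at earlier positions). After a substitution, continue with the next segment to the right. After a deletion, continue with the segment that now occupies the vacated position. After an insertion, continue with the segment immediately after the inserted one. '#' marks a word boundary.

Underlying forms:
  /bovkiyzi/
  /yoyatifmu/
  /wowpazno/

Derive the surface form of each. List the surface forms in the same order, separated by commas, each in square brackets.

[bovgiyz], [yoyatifm], [wowpazn]

/bovkiyzi/:
  A Final Vowel Lowering: [bovkiyzi] → [bovkiyze]
  B Apocope: [bovkiyze] → [bovkiyz]
  C Initial Consonant Epenthesis: no change — [bovkiyz]
  D Progressive Voicing Assimilation: [bovkiyz] → [bovgiyz]
  E Degemination: no change — [bovgiyz]
/yoyatifmu/:
  A Final Vowel Lowering: [yoyatifmu] → [yoyatifmo]
  B Apocope: [yoyatifmo] → [yoyatifm]
  C Initial Consonant Epenthesis: no change — [yoyatifm]
  D Progressive Voicing Assimilation: no change — [yoyatifm]
  E Degemination: no change — [yoyatifm]
/wowpazno/:
  A Final Vowel Lowering: no change — [wowpazno]
  B Apocope: [wowpazno] → [wowpazn]
  C Initial Consonant Epenthesis: no change — [wowpazn]
  D Progressive Voicing Assimilation: no change — [wowpazn]
  E Degemination: no change — [wowpazn]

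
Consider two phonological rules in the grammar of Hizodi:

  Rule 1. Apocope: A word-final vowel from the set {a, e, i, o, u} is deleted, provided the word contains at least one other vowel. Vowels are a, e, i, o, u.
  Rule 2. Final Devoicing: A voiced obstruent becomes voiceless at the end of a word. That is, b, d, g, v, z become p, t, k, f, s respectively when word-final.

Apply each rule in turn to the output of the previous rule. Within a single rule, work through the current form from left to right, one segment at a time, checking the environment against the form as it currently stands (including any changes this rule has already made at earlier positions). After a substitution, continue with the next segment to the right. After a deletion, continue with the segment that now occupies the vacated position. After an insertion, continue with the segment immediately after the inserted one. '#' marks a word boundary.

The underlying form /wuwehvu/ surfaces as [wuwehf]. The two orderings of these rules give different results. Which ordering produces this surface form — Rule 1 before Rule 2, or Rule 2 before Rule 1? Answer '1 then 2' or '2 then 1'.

1 then 2

Order 1 then 2:
  1 Apocope: [wuwehvu] → [wuwehv]
  2 Final Devoicing: [wuwehv] → [wuwehf]
  result: [wuwehf]
Order 2 then 1:
  2 Final Devoicing: no change — [wuwehvu]
  1 Apocope: [wuwehvu] → [wuwehv]
  result: [wuwehv]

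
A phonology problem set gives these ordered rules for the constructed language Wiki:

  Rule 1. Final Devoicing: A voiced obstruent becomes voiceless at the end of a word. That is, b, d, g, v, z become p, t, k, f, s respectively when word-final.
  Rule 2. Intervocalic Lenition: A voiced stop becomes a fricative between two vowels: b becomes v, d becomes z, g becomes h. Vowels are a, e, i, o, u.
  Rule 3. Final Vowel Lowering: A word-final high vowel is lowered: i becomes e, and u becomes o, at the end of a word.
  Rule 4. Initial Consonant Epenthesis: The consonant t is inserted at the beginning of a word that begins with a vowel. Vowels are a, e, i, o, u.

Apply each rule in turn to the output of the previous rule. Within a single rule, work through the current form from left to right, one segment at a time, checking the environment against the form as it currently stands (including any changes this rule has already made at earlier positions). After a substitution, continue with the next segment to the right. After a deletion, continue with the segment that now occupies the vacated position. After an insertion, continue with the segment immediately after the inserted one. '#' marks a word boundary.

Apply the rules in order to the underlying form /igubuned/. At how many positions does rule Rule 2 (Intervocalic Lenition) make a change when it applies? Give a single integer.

2

Rule 1 Final Devoicing: [igubuned] → [igubunet]
Rule 2 Intervocalic Lenition: [igubunet] → [ihuvunet]
Rule 3 Final Vowel Lowering: no change — [ihuvunet]
Rule 4 Initial Consonant Epenthesis: [ihuvunet] → [tihuvunet]
Rule Rule 2 changed 2 position(s).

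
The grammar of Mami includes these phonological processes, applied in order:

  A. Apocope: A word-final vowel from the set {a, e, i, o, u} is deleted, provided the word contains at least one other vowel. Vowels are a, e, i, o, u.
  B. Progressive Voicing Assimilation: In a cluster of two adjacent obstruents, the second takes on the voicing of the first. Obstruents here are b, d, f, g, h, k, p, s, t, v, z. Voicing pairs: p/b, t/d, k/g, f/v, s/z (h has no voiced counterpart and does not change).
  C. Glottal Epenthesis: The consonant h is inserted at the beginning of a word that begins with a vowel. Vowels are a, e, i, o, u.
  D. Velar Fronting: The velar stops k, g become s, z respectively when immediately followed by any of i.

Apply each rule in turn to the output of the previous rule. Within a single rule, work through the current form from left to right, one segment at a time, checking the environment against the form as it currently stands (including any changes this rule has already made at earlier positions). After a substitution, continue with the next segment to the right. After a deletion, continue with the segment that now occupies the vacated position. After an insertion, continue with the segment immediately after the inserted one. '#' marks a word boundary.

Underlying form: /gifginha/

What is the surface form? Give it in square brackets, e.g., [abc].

A Apocope: [gifginha] → [gifginh]
B Progressive Voicing Assimilation: [gifginh] → [gifkinh]
C Glottal Epenthesis: no change — [gifkinh]
D Velar Fronting: [gifkinh] → [zifsinh]

[zifsinh]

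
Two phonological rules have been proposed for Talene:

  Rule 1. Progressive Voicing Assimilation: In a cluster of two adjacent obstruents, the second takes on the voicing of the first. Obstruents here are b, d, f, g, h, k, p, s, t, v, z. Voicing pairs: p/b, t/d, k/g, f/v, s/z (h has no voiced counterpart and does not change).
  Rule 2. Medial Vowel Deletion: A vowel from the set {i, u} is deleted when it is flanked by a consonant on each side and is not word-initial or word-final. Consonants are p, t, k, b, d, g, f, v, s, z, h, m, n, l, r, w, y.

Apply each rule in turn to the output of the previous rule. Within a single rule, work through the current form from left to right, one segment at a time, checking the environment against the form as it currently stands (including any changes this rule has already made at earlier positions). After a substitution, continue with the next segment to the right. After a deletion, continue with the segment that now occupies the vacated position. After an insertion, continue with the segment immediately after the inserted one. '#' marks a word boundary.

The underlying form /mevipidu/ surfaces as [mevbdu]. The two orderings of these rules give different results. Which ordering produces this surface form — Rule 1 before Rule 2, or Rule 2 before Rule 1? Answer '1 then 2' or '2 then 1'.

Order 1 then 2:
  1 Progressive Voicing Assimilation: no change — [mevipidu]
  2 Medial Vowel Deletion: [mevipidu] → [mevpdu]
  result: [mevpdu]
Order 2 then 1:
  2 Medial Vowel Deletion: [mevipidu] → [mevpdu]
  1 Progressive Voicing Assimilation: [mevpdu] → [mevbdu]
  result: [mevbdu]

2 then 1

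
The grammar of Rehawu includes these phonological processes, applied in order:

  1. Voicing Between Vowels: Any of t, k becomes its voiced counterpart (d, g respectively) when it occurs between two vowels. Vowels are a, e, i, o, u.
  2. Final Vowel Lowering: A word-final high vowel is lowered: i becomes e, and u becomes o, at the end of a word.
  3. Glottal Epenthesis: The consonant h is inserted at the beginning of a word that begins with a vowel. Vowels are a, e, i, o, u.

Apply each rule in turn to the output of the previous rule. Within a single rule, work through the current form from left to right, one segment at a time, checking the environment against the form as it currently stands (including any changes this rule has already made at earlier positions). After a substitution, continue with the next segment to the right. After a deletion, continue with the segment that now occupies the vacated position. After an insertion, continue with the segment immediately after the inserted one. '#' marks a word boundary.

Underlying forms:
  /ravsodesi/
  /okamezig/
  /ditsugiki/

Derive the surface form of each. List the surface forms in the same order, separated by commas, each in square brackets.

/ravsodesi/:
  1 Voicing Between Vowels: no change — [ravsodesi]
  2 Final Vowel Lowering: [ravsodesi] → [ravsodese]
  3 Glottal Epenthesis: no change — [ravsodese]
/okamezig/:
  1 Voicing Between Vowels: [okamezig] → [ogamezig]
  2 Final Vowel Lowering: no change — [ogamezig]
  3 Glottal Epenthesis: [ogamezig] → [hogamezig]
/ditsugiki/:
  1 Voicing Between Vowels: [ditsugiki] → [ditsugigi]
  2 Final Vowel Lowering: [ditsugigi] → [ditsugige]
  3 Glottal Epenthesis: no change — [ditsugige]

[ravsodese], [hogamezig], [ditsugige]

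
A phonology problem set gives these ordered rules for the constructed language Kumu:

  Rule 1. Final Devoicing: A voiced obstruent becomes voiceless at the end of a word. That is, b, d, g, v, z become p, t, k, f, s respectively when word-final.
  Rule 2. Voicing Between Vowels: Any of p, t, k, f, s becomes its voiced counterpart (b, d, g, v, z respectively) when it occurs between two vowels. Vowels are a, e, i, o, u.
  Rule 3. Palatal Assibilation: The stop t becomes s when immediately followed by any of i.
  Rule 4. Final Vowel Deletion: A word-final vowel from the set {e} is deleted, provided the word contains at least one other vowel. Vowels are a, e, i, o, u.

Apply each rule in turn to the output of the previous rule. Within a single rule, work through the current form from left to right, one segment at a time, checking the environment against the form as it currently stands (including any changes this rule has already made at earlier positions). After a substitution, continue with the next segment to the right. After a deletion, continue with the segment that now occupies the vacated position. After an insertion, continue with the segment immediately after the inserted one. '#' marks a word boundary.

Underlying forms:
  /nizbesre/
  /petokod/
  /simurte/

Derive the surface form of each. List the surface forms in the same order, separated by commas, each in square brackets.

/nizbesre/:
  Rule 1 Final Devoicing: no change — [nizbesre]
  Rule 2 Voicing Between Vowels: no change — [nizbesre]
  Rule 3 Palatal Assibilation: no change — [nizbesre]
  Rule 4 Final Vowel Deletion: [nizbesre] → [nizbesr]
/petokod/:
  Rule 1 Final Devoicing: [petokod] → [petokot]
  Rule 2 Voicing Between Vowels: [petokot] → [pedogot]
  Rule 3 Palatal Assibilation: no change — [pedogot]
  Rule 4 Final Vowel Deletion: no change — [pedogot]
/simurte/:
  Rule 1 Final Devoicing: no change — [simurte]
  Rule 2 Voicing Between Vowels: no change — [simurte]
  Rule 3 Palatal Assibilation: no change — [simurte]
  Rule 4 Final Vowel Deletion: [simurte] → [simurt]

[nizbesr], [pedogot], [simurt]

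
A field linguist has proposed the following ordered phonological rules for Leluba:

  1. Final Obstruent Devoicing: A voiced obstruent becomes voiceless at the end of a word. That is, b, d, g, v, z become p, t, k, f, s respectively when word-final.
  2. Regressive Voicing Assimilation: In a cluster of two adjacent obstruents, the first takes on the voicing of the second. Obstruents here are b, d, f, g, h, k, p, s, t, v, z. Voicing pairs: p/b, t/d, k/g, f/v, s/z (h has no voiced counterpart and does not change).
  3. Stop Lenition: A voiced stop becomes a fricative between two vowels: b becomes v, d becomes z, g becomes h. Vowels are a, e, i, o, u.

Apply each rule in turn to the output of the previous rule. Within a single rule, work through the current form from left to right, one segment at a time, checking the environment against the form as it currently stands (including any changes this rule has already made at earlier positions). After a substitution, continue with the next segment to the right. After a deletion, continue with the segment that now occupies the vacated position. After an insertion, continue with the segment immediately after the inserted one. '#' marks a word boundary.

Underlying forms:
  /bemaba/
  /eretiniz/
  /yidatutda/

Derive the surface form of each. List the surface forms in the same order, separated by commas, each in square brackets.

/bemaba/:
  1 Final Obstruent Devoicing: no change — [bemaba]
  2 Regressive Voicing Assimilation: no change — [bemaba]
  3 Stop Lenition: [bemaba] → [bemava]
/eretiniz/:
  1 Final Obstruent Devoicing: [eretiniz] → [eretinis]
  2 Regressive Voicing Assimilation: no change — [eretinis]
  3 Stop Lenition: no change — [eretinis]
/yidatutda/:
  1 Final Obstruent Devoicing: no change — [yidatutda]
  2 Regressive Voicing Assimilation: [yidatutda] → [yidatudda]
  3 Stop Lenition: [yidatudda] → [yizatudda]

[bemava], [eretinis], [yizatudda]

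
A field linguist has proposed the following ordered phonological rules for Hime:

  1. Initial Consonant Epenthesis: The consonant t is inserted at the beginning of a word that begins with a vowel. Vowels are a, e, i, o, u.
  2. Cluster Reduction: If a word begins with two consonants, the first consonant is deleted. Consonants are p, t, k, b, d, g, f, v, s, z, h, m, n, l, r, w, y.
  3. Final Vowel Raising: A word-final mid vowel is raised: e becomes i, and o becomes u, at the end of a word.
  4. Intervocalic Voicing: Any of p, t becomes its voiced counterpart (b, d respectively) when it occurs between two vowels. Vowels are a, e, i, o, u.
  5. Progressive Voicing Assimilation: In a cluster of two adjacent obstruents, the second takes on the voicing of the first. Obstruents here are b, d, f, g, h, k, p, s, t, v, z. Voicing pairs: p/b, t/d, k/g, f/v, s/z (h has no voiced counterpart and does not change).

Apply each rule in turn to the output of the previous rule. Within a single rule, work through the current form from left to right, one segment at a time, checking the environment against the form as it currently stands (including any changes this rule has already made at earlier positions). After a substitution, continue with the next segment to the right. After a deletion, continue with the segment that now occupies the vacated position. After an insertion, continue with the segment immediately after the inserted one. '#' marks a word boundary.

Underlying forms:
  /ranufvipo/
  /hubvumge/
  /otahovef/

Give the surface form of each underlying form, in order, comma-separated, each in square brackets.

/ranufvipo/:
  1 Initial Consonant Epenthesis: no change — [ranufvipo]
  2 Cluster Reduction: no change — [ranufvipo]
  3 Final Vowel Raising: [ranufvipo] → [ranufvipu]
  4 Intervocalic Voicing: [ranufvipu] → [ranufvibu]
  5 Progressive Voicing Assimilation: [ranufvibu] → [ranuffibu]
/hubvumge/:
  1 Initial Consonant Epenthesis: no change — [hubvumge]
  2 Cluster Reduction: no change — [hubvumge]
  3 Final Vowel Raising: [hubvumge] → [hubvumgi]
  4 Intervocalic Voicing: no change — [hubvumgi]
  5 Progressive Voicing Assimilation: no change — [hubvumgi]
/otahovef/:
  1 Initial Consonant Epenthesis: [otahovef] → [totahovef]
  2 Cluster Reduction: no change — [totahovef]
  3 Final Vowel Raising: no change — [totahovef]
  4 Intervocalic Voicing: [totahovef] → [todahovef]
  5 Progressive Voicing Assimilation: no change — [todahovef]

[ranuffibu], [hubvumgi], [todahovef]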